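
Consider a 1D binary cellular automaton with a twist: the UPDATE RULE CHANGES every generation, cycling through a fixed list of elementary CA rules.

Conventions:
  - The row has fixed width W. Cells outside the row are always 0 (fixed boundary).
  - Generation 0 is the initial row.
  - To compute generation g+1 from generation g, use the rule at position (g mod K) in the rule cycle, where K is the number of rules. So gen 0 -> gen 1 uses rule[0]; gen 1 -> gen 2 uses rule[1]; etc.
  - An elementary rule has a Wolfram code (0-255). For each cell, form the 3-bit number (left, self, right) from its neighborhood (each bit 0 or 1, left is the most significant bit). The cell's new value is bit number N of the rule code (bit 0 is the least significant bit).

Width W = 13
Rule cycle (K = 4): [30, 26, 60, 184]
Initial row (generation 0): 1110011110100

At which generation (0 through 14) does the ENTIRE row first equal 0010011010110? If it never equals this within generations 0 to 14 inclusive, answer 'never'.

Answer: 4

Derivation:
Gen 0: 1110011110100
Gen 1 (rule 30): 1001110000110
Gen 2 (rule 26): 0111001001101
Gen 3 (rule 60): 0100101101011
Gen 4 (rule 184): 0010011010110
Gen 5 (rule 30): 0111110010101
Gen 6 (rule 26): 1100001100000
Gen 7 (rule 60): 1010001010000
Gen 8 (rule 184): 0101000101000
Gen 9 (rule 30): 1101101101100
Gen 10 (rule 26): 1001001001010
Gen 11 (rule 60): 1101101101111
Gen 12 (rule 184): 1011011011110
Gen 13 (rule 30): 1010010010001
Gen 14 (rule 26): 0001101101010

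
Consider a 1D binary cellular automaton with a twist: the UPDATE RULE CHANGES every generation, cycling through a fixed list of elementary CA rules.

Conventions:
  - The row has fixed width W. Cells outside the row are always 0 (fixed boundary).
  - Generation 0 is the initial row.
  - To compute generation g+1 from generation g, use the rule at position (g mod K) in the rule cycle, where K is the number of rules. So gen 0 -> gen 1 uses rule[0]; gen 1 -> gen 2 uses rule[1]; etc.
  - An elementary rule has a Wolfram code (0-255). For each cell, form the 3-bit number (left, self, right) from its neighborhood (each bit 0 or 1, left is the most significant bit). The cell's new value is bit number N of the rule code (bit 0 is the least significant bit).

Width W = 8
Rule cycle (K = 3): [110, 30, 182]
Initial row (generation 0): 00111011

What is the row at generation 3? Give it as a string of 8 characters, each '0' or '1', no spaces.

Gen 0: 00111011
Gen 1 (rule 110): 01101111
Gen 2 (rule 30): 11001000
Gen 3 (rule 182): 00111100

Answer: 00111100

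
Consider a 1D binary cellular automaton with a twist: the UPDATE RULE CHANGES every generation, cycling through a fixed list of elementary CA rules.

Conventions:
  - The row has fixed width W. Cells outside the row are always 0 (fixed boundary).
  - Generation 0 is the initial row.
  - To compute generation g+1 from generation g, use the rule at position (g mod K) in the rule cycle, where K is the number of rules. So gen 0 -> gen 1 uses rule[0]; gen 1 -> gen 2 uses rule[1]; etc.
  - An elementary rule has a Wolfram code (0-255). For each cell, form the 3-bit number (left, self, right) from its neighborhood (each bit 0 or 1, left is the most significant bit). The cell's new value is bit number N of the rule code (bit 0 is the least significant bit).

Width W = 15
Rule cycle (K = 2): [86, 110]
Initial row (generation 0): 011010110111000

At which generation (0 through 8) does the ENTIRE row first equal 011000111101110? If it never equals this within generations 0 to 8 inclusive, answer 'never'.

Answer: never

Derivation:
Gen 0: 011010110111000
Gen 1 (rule 86): 101010010001100
Gen 2 (rule 110): 111110110011100
Gen 3 (rule 86): 000010011100110
Gen 4 (rule 110): 000110110101110
Gen 5 (rule 86): 001010010100011
Gen 6 (rule 110): 011110111100111
Gen 7 (rule 86): 100010000111001
Gen 8 (rule 110): 100110001101011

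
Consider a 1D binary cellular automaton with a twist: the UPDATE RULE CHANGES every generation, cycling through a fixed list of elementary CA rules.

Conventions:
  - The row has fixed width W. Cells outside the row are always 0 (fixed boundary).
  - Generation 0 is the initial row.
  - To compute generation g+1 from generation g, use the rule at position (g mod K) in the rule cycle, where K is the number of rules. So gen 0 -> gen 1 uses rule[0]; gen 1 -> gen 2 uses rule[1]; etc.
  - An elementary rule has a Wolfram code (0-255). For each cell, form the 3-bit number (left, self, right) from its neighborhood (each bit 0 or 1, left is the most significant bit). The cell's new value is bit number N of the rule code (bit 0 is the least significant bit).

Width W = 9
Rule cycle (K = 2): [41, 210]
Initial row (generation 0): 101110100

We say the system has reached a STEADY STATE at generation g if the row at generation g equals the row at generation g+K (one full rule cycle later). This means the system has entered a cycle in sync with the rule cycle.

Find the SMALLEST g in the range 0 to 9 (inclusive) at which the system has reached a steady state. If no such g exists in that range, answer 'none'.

Answer: 2

Derivation:
Gen 0: 101110100
Gen 1 (rule 41): 011001001
Gen 2 (rule 210): 101110110
Gen 3 (rule 41): 011001100
Gen 4 (rule 210): 101110110
Gen 5 (rule 41): 011001100
Gen 6 (rule 210): 101110110
Gen 7 (rule 41): 011001100
Gen 8 (rule 210): 101110110
Gen 9 (rule 41): 011001100
Gen 10 (rule 210): 101110110
Gen 11 (rule 41): 011001100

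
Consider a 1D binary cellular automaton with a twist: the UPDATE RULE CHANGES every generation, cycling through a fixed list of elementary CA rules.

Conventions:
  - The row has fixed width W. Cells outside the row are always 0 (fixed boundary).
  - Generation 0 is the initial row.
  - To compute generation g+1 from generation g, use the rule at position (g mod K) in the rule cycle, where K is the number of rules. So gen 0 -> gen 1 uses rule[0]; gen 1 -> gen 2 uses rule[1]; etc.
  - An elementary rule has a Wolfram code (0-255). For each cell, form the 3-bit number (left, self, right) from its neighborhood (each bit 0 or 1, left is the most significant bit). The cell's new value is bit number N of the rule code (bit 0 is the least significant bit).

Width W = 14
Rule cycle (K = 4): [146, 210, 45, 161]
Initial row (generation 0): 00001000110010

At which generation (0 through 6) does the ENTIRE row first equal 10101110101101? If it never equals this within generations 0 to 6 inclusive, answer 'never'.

Gen 0: 00001000110010
Gen 1 (rule 146): 00010101001101
Gen 2 (rule 210): 00100000110100
Gen 3 (rule 45): 10101110101101
Gen 4 (rule 161): 01010101010010
Gen 5 (rule 146): 10000000001101
Gen 6 (rule 210): 01000000010100

Answer: 3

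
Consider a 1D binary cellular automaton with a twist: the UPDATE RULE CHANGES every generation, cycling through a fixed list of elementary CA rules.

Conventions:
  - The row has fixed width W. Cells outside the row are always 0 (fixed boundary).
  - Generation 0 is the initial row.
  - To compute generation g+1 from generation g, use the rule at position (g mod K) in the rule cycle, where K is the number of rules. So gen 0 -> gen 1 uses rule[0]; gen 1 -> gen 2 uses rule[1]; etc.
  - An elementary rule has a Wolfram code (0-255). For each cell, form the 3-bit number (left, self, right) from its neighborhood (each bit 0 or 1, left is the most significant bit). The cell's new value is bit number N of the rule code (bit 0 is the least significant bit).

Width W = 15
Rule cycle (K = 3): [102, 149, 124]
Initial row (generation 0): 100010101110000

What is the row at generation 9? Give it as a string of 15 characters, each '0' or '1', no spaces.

Gen 0: 100010101110000
Gen 1 (rule 102): 100111110010000
Gen 2 (rule 149): 110011101011111
Gen 3 (rule 124): 111010111110001
Gen 4 (rule 102): 001111000010011
Gen 5 (rule 149): 100110111011000
Gen 6 (rule 124): 110111101111100
Gen 7 (rule 102): 011000110000100
Gen 8 (rule 149): 000110001110111
Gen 9 (rule 124): 000111001011101

Answer: 000111001011101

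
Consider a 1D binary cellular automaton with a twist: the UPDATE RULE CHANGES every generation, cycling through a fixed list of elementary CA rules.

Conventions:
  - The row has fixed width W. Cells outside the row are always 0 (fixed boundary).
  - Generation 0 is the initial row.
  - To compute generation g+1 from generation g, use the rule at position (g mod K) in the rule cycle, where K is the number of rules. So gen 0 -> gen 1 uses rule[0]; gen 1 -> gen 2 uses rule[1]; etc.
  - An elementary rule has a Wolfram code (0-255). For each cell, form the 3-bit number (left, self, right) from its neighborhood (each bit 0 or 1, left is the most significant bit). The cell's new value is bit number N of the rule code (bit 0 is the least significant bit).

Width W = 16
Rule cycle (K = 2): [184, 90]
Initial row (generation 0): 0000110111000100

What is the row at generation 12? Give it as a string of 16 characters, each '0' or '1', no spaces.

Answer: 1110011010010100

Derivation:
Gen 0: 0000110111000100
Gen 1 (rule 184): 0000101110100010
Gen 2 (rule 90): 0001001010010101
Gen 3 (rule 184): 0000100101001010
Gen 4 (rule 90): 0001011000110001
Gen 5 (rule 184): 0000110100101000
Gen 6 (rule 90): 0001110011000100
Gen 7 (rule 184): 0001101010100010
Gen 8 (rule 90): 0011100000010101
Gen 9 (rule 184): 0011010000001010
Gen 10 (rule 90): 0111001000010001
Gen 11 (rule 184): 0110100100001000
Gen 12 (rule 90): 1110011010010100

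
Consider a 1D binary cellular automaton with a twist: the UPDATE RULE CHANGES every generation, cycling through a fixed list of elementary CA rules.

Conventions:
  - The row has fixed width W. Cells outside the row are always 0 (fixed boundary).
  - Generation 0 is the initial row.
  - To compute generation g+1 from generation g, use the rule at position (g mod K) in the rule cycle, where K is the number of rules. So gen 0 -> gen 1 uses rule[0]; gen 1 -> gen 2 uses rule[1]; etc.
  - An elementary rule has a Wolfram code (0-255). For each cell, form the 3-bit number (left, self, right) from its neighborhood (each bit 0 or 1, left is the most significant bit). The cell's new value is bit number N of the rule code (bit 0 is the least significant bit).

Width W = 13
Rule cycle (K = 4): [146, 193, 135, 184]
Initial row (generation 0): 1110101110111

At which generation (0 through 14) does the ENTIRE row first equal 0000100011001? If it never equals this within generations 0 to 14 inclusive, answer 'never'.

Answer: 13

Derivation:
Gen 0: 1110101110111
Gen 1 (rule 146): 0100000100010
Gen 2 (rule 193): 0001110001000
Gen 3 (rule 135): 1110100111011
Gen 4 (rule 184): 1101010110110
Gen 5 (rule 146): 0000000000001
Gen 6 (rule 193): 1111111111100
Gen 7 (rule 135): 0111111111001
Gen 8 (rule 184): 0111111110100
Gen 9 (rule 146): 1011111100010
Gen 10 (rule 193): 0001111101000
Gen 11 (rule 135): 1110111001011
Gen 12 (rule 184): 1101110100110
Gen 13 (rule 146): 0000100011001
Gen 14 (rule 193): 1110001001000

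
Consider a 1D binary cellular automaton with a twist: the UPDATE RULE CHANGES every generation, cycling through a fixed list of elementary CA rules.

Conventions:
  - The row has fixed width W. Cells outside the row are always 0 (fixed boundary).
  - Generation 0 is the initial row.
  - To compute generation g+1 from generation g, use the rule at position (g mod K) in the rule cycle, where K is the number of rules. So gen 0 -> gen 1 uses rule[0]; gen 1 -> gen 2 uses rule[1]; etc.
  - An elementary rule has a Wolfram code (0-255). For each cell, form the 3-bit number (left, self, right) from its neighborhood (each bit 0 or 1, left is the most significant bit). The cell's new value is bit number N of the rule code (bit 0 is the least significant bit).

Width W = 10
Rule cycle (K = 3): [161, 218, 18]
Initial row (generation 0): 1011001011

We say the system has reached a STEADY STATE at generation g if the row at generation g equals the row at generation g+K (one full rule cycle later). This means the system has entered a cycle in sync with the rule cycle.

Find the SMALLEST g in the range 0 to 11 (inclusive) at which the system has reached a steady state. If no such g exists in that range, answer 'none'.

Gen 0: 1011001011
Gen 1 (rule 161): 0100000100
Gen 2 (rule 218): 1010001010
Gen 3 (rule 18): 0001010001
Gen 4 (rule 161): 1100100100
Gen 5 (rule 218): 1111011010
Gen 6 (rule 18): 0000000001
Gen 7 (rule 161): 1111111100
Gen 8 (rule 218): 1111111110
Gen 9 (rule 18): 0000000001
Gen 10 (rule 161): 1111111100
Gen 11 (rule 218): 1111111110
Gen 12 (rule 18): 0000000001
Gen 13 (rule 161): 1111111100
Gen 14 (rule 218): 1111111110

Answer: 6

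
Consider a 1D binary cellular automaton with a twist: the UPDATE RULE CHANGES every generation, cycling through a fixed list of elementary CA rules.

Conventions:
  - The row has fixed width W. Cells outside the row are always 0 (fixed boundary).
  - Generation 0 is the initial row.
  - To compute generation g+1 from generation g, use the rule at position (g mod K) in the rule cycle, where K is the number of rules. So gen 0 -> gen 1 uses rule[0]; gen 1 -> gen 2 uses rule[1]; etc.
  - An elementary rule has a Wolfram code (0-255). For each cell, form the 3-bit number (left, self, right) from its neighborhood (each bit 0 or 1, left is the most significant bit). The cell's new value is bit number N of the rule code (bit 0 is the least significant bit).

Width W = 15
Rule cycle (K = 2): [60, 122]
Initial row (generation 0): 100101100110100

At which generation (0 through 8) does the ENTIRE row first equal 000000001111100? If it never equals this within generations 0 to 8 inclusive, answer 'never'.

Gen 0: 100101100110100
Gen 1 (rule 60): 110111010101110
Gen 2 (rule 122): 111101101011011
Gen 3 (rule 60): 100011011110110
Gen 4 (rule 122): 010111110011111
Gen 5 (rule 60): 011100001010000
Gen 6 (rule 122): 110110010101000
Gen 7 (rule 60): 101101011111100
Gen 8 (rule 122): 011110110000110

Answer: never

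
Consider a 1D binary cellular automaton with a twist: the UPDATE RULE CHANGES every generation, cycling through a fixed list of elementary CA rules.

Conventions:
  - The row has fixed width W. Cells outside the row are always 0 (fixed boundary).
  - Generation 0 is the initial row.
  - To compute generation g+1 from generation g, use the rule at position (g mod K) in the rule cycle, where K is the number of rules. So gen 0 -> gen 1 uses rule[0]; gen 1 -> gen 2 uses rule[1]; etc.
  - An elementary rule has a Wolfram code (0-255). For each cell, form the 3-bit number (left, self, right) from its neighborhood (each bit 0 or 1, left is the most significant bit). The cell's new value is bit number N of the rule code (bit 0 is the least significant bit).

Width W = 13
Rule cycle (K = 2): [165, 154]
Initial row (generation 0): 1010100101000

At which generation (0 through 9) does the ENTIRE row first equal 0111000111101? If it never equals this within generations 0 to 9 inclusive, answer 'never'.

Answer: never

Derivation:
Gen 0: 1010100101000
Gen 1 (rule 165): 1111100111011
Gen 2 (rule 154): 1111011110010
Gen 3 (rule 165): 0110101100010
Gen 4 (rule 154): 1100001010101
Gen 5 (rule 165): 0001101111111
Gen 6 (rule 154): 0011001111110
Gen 7 (rule 165): 1000000111100
Gen 8 (rule 154): 0100001111010
Gen 9 (rule 165): 0101100110110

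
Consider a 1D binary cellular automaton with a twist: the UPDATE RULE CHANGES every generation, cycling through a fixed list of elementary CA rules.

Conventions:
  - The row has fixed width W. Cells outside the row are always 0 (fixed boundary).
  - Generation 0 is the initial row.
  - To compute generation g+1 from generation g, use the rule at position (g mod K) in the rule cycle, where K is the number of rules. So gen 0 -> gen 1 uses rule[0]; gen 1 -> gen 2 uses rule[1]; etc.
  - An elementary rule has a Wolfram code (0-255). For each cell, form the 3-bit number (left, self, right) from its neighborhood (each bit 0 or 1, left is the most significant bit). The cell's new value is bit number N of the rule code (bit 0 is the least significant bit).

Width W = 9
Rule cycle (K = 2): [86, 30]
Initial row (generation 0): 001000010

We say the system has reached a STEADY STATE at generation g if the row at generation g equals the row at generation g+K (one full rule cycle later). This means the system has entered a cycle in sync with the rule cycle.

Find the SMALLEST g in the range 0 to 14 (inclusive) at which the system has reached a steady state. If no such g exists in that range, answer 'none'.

Gen 0: 001000010
Gen 1 (rule 86): 011100111
Gen 2 (rule 30): 110011100
Gen 3 (rule 86): 011100110
Gen 4 (rule 30): 110011101
Gen 5 (rule 86): 011100101
Gen 6 (rule 30): 110011101
Gen 7 (rule 86): 011100101
Gen 8 (rule 30): 110011101
Gen 9 (rule 86): 011100101
Gen 10 (rule 30): 110011101
Gen 11 (rule 86): 011100101
Gen 12 (rule 30): 110011101
Gen 13 (rule 86): 011100101
Gen 14 (rule 30): 110011101
Gen 15 (rule 86): 011100101
Gen 16 (rule 30): 110011101

Answer: 4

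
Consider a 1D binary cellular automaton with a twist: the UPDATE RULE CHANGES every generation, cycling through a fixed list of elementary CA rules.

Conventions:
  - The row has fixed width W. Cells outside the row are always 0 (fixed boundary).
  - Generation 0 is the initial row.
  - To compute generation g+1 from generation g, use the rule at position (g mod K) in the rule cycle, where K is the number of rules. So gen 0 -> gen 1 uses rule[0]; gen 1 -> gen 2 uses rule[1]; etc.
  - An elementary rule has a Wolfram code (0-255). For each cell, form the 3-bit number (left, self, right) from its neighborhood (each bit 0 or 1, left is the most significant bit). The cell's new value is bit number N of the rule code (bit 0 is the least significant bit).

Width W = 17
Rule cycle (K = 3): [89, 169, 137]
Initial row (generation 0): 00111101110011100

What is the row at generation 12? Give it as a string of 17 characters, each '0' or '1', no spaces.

Gen 0: 00111101110011100
Gen 1 (rule 89): 10100101011010111
Gen 2 (rule 169): 01000010110101110
Gen 3 (rule 137): 00011000100001100
Gen 4 (rule 89): 11011110011101111
Gen 5 (rule 169): 10111100011011110
Gen 6 (rule 137): 00111001010011100
Gen 7 (rule 89): 10101100001010111
Gen 8 (rule 169): 01011001100101110
Gen 9 (rule 137): 00010001000001100
Gen 10 (rule 89): 11001100111101111
Gen 11 (rule 169): 10001000111011110
Gen 12 (rule 137): 00100010110011100

Answer: 00100010110011100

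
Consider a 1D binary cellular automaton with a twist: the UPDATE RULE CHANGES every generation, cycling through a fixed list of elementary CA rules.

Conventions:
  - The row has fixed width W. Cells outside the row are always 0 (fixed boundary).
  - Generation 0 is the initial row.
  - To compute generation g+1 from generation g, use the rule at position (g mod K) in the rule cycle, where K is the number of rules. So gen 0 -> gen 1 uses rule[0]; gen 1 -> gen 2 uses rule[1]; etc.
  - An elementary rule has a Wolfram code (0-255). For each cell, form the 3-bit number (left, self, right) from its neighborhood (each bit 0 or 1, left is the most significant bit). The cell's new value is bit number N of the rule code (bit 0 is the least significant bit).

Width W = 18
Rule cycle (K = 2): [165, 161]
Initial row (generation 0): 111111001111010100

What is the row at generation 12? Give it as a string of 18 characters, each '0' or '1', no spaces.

Answer: 001010100100111100

Derivation:
Gen 0: 111111001111010100
Gen 1 (rule 165): 011110000110111101
Gen 2 (rule 161): 001100110001011010
Gen 3 (rule 165): 100000000101100110
Gen 4 (rule 161): 001111110010000000
Gen 5 (rule 165): 100111100010111111
Gen 6 (rule 161): 000011001001011110
Gen 7 (rule 165): 111000001001101100
Gen 8 (rule 161): 010011100000010001
Gen 9 (rule 165): 010001001111010101
Gen 10 (rule 161): 000100000110101010
Gen 11 (rule 165): 110101110001111110
Gen 12 (rule 161): 001010100100111100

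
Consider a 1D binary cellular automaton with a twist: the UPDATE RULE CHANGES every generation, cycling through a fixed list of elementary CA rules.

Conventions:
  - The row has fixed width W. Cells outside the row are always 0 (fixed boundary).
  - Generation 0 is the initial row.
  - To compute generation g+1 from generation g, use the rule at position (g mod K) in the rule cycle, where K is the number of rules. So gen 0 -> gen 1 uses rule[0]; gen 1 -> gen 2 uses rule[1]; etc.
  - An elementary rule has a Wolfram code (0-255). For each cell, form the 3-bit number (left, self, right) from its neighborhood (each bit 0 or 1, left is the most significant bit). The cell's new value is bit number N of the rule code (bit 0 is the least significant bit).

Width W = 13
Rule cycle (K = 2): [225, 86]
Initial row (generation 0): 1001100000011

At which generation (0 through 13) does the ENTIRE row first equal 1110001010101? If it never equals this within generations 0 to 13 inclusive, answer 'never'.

Answer: 12

Derivation:
Gen 0: 1001100000011
Gen 1 (rule 225): 0000101111001
Gen 2 (rule 86): 0001100001111
Gen 3 (rule 225): 1100101100111
Gen 4 (rule 86): 0111100111001
Gen 5 (rule 225): 0011100011000
Gen 6 (rule 86): 0100110101100
Gen 7 (rule 225): 0000011010101
Gen 8 (rule 86): 0000101010101
Gen 9 (rule 225): 1110010101010
Gen 10 (rule 86): 0011110101011
Gen 11 (rule 225): 1001111010101
Gen 12 (rule 86): 1110001010101
Gen 13 (rule 225): 0110100101010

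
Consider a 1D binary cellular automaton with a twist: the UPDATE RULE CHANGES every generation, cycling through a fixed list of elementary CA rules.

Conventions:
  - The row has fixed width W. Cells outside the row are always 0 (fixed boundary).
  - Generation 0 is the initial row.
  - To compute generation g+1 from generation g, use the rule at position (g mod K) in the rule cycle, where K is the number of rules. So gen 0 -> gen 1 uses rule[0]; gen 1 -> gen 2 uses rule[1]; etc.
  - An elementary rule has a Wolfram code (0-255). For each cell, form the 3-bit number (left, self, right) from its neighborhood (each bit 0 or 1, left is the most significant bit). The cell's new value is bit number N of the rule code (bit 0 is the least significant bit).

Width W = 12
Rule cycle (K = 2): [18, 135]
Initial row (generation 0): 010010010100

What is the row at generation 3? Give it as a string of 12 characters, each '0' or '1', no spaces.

Answer: 010000010001

Derivation:
Gen 0: 010010010100
Gen 1 (rule 18): 101101100010
Gen 2 (rule 135): 100000001110
Gen 3 (rule 18): 010000010001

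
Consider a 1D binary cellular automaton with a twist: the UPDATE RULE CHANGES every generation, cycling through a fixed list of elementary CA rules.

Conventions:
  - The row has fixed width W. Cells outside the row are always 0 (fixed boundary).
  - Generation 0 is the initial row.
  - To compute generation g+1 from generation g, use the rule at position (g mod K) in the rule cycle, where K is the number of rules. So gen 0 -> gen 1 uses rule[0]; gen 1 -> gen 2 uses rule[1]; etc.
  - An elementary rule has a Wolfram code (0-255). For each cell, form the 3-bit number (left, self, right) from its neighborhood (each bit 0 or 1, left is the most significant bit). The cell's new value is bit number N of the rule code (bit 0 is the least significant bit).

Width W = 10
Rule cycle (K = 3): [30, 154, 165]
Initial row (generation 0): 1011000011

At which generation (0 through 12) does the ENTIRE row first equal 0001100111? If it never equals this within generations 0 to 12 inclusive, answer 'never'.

Gen 0: 1011000011
Gen 1 (rule 30): 1010100110
Gen 2 (rule 154): 0000011101
Gen 3 (rule 165): 1111001011
Gen 4 (rule 30): 1000111010
Gen 5 (rule 154): 0101110001
Gen 6 (rule 165): 0110100101
Gen 7 (rule 30): 1100111101
Gen 8 (rule 154): 1011111000
Gen 9 (rule 165): 1101110011
Gen 10 (rule 30): 1001001110
Gen 11 (rule 154): 0110111101
Gen 12 (rule 165): 0001011011

Answer: never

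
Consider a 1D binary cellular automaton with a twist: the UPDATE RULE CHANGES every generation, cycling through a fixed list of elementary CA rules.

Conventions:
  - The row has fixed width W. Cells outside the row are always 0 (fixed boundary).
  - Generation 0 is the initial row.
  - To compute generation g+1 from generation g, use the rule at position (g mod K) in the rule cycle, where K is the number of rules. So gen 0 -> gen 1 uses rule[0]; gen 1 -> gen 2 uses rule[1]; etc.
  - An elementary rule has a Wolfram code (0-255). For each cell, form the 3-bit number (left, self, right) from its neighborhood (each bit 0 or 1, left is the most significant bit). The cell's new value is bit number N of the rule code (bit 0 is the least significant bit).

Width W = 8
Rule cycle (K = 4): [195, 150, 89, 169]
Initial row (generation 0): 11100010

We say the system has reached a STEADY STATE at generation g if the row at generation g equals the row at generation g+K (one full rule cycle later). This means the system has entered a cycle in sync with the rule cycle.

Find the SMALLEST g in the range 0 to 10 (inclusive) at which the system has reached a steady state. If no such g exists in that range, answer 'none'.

Gen 0: 11100010
Gen 1 (rule 195): 01101100
Gen 2 (rule 150): 10000010
Gen 3 (rule 89): 01111001
Gen 4 (rule 169): 01110000
Gen 5 (rule 195): 10110111
Gen 6 (rule 150): 10000010
Gen 7 (rule 89): 01111001
Gen 8 (rule 169): 01110000
Gen 9 (rule 195): 10110111
Gen 10 (rule 150): 10000010
Gen 11 (rule 89): 01111001
Gen 12 (rule 169): 01110000
Gen 13 (rule 195): 10110111
Gen 14 (rule 150): 10000010

Answer: 2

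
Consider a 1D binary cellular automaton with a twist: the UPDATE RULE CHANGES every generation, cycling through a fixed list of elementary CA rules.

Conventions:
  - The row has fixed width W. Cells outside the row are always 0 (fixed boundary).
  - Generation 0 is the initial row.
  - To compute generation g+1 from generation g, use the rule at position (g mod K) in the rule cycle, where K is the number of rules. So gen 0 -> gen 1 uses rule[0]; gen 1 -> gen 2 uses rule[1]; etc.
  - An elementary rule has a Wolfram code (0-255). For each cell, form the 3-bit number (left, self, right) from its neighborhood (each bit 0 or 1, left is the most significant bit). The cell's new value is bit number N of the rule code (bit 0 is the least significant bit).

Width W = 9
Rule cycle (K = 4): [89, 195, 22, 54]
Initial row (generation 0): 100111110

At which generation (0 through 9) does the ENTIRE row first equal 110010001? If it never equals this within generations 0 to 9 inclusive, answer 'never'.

Answer: 3

Derivation:
Gen 0: 100111110
Gen 1 (rule 89): 010100011
Gen 2 (rule 195): 100001101
Gen 3 (rule 22): 110010001
Gen 4 (rule 54): 001111011
Gen 5 (rule 89): 101001011
Gen 6 (rule 195): 000010001
Gen 7 (rule 22): 000111011
Gen 8 (rule 54): 001000100
Gen 9 (rule 89): 100110011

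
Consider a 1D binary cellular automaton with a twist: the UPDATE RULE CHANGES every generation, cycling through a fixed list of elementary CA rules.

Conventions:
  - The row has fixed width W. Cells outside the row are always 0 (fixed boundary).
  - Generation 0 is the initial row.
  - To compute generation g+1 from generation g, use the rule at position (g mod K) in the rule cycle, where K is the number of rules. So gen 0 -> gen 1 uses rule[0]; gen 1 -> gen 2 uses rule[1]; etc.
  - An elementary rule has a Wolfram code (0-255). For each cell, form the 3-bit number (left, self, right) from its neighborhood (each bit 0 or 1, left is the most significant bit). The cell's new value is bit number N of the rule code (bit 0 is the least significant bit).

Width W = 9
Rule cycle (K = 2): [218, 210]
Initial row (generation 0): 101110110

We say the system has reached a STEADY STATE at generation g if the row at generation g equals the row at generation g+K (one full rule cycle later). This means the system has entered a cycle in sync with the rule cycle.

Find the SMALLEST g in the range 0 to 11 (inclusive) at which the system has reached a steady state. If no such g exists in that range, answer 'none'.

Answer: 7

Derivation:
Gen 0: 101110110
Gen 1 (rule 218): 001110111
Gen 2 (rule 210): 010110011
Gen 3 (rule 218): 100111111
Gen 4 (rule 210): 011011111
Gen 5 (rule 218): 111011111
Gen 6 (rule 210): 011001111
Gen 7 (rule 218): 111111111
Gen 8 (rule 210): 011111111
Gen 9 (rule 218): 111111111
Gen 10 (rule 210): 011111111
Gen 11 (rule 218): 111111111
Gen 12 (rule 210): 011111111
Gen 13 (rule 218): 111111111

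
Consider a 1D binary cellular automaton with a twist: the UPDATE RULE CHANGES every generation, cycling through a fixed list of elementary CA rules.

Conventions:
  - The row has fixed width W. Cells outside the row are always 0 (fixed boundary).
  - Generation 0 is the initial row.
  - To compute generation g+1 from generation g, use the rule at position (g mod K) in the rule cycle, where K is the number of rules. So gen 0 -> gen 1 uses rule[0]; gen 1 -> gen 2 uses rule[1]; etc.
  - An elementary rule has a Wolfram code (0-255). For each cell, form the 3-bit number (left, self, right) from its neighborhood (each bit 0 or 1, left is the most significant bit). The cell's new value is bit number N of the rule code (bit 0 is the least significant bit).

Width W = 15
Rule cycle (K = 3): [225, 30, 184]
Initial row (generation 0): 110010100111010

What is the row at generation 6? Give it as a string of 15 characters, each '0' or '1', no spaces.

Gen 0: 110010100111010
Gen 1 (rule 225): 010001000011100
Gen 2 (rule 30): 111011100110010
Gen 3 (rule 184): 110111010101001
Gen 4 (rule 225): 011011101010000
Gen 5 (rule 30): 110010001011000
Gen 6 (rule 184): 101001000110100

Answer: 101001000110100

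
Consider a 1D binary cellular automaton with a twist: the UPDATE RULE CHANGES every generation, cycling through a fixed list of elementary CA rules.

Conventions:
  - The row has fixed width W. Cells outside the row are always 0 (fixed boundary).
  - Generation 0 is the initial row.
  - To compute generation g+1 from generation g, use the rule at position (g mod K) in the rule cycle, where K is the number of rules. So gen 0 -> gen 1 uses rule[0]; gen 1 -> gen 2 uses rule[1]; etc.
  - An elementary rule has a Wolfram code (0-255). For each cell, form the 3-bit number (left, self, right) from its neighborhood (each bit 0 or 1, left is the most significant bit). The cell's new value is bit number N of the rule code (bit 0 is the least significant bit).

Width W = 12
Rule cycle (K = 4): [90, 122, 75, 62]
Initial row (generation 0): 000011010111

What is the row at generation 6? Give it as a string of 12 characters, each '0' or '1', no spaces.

Gen 0: 000011010111
Gen 1 (rule 90): 000111000101
Gen 2 (rule 122): 001101101010
Gen 3 (rule 75): 111101100000
Gen 4 (rule 62): 100011010000
Gen 5 (rule 90): 010111001000
Gen 6 (rule 122): 101101110100

Answer: 101101110100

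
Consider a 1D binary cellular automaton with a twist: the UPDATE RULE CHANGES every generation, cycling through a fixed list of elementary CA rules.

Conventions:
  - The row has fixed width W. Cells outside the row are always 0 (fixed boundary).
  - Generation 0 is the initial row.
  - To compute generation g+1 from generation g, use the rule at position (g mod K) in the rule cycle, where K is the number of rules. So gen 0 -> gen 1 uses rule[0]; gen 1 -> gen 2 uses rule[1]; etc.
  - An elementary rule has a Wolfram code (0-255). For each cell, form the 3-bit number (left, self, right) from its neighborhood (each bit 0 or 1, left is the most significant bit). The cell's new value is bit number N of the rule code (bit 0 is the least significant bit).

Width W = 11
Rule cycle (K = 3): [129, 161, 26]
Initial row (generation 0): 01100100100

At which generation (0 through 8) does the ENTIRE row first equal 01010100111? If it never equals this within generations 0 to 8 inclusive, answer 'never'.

Gen 0: 01100100100
Gen 1 (rule 129): 00000000001
Gen 2 (rule 161): 11111111100
Gen 3 (rule 26): 10000000010
Gen 4 (rule 129): 00111111000
Gen 5 (rule 161): 10011110011
Gen 6 (rule 26): 01110001110
Gen 7 (rule 129): 00100100100
Gen 8 (rule 161): 10000000001

Answer: never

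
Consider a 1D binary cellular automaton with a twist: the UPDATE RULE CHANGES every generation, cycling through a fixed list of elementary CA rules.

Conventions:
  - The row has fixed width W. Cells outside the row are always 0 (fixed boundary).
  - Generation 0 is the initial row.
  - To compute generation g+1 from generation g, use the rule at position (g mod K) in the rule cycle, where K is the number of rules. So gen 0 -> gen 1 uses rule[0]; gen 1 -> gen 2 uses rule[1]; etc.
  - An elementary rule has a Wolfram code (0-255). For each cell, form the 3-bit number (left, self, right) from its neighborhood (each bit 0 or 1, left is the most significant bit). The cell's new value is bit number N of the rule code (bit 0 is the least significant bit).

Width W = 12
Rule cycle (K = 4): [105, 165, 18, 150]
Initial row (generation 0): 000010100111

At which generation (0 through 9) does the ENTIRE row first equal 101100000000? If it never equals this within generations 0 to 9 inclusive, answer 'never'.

Answer: never

Derivation:
Gen 0: 000010100111
Gen 1 (rule 105): 111001000101
Gen 2 (rule 165): 010001010111
Gen 3 (rule 18): 101010000000
Gen 4 (rule 150): 101011000000
Gen 5 (rule 105): 010111011111
Gen 6 (rule 165): 011010101110
Gen 7 (rule 18): 100000000001
Gen 8 (rule 150): 110000000011
Gen 9 (rule 105): 110111111011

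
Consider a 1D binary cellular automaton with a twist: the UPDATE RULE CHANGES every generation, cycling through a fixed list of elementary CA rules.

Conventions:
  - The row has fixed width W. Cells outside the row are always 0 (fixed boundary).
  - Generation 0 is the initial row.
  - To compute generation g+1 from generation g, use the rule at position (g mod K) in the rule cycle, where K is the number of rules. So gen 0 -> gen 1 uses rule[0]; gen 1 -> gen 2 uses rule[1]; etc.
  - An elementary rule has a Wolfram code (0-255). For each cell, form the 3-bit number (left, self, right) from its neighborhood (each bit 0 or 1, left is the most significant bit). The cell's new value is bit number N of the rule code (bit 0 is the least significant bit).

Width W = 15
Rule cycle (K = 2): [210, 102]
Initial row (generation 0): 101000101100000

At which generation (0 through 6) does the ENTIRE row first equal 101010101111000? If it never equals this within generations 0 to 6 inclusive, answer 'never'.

Answer: never

Derivation:
Gen 0: 101000101100000
Gen 1 (rule 210): 000101000110000
Gen 2 (rule 102): 001111001010000
Gen 3 (rule 210): 010111110001000
Gen 4 (rule 102): 111000010011000
Gen 5 (rule 210): 011100101101100
Gen 6 (rule 102): 100101110110100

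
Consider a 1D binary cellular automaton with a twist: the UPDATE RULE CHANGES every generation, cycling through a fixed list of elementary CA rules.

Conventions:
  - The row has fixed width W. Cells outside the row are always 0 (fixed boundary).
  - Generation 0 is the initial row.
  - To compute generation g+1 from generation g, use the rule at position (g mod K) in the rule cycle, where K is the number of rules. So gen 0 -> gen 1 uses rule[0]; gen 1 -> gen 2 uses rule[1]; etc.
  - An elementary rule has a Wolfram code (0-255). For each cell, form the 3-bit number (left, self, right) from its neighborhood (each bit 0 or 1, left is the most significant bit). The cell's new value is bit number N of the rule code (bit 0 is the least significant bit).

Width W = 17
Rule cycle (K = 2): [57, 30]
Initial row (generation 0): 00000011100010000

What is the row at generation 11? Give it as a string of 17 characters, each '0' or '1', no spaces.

Gen 0: 00000011100010000
Gen 1 (rule 57): 11111010011001111
Gen 2 (rule 30): 10000011110111000
Gen 3 (rule 57): 01111010001100111
Gen 4 (rule 30): 11000011011011100
Gen 5 (rule 57): 10111010110110011
Gen 6 (rule 30): 10100010100101110
Gen 7 (rule 57): 01011001010011001
Gen 8 (rule 30): 11010111011110111
Gen 9 (rule 57): 10101100110001100
Gen 10 (rule 30): 10101011101011010
Gen 11 (rule 57): 01010110010110101

Answer: 01010110010110101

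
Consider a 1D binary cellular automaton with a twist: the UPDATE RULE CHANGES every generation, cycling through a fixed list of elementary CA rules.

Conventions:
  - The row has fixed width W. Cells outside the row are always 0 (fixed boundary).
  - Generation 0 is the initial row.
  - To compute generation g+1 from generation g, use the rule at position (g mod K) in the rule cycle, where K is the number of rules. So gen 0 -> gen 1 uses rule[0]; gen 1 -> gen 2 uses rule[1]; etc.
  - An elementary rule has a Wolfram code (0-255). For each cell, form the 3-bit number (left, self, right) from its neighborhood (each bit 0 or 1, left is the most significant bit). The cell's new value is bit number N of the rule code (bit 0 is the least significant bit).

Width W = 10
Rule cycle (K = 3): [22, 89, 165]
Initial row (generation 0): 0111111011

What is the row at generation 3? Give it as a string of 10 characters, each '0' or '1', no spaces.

Answer: 0011111110

Derivation:
Gen 0: 0111111011
Gen 1 (rule 22): 1000000000
Gen 2 (rule 89): 0111111111
Gen 3 (rule 165): 0011111110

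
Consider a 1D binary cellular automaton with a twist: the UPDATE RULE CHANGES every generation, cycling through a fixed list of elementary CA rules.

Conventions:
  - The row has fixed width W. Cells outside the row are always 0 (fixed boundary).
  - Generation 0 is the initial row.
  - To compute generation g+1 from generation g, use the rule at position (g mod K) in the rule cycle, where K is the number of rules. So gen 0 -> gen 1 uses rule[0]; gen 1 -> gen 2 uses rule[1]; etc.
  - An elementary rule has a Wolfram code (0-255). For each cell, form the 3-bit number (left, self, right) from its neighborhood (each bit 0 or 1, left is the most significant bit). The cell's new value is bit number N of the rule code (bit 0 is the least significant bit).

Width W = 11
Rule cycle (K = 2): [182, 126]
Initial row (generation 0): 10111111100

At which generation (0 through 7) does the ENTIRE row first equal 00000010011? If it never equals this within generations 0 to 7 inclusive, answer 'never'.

Gen 0: 10111111100
Gen 1 (rule 182): 11011111010
Gen 2 (rule 126): 11110001111
Gen 3 (rule 182): 01101010110
Gen 4 (rule 126): 11111111111
Gen 5 (rule 182): 01111111110
Gen 6 (rule 126): 11000000011
Gen 7 (rule 182): 00100000100

Answer: never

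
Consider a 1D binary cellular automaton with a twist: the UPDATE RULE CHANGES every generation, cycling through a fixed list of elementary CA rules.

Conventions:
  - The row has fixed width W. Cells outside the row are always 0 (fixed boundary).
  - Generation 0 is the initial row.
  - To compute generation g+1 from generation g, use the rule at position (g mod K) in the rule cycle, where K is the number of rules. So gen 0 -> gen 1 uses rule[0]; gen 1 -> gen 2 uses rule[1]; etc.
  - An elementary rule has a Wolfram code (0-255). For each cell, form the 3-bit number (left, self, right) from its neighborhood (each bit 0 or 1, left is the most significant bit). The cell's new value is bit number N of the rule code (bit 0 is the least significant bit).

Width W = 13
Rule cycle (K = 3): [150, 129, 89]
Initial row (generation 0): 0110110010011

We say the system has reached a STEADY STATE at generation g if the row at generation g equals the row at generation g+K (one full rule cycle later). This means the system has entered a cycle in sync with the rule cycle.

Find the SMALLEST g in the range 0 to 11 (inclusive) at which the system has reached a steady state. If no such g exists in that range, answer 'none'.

Answer: none

Derivation:
Gen 0: 0110110010011
Gen 1 (rule 150): 1000001111100
Gen 2 (rule 129): 0011100111001
Gen 3 (rule 89): 1010110101100
Gen 4 (rule 150): 1010000100010
Gen 5 (rule 129): 0000110001000
Gen 6 (rule 89): 1110111100111
Gen 7 (rule 150): 0100011011010
Gen 8 (rule 129): 0001000000000
Gen 9 (rule 89): 1100111111111
Gen 10 (rule 150): 0011011111110
Gen 11 (rule 129): 1000001111100
Gen 12 (rule 89): 0111101000111
Gen 13 (rule 150): 1011001101010
Gen 14 (rule 129): 0000000000000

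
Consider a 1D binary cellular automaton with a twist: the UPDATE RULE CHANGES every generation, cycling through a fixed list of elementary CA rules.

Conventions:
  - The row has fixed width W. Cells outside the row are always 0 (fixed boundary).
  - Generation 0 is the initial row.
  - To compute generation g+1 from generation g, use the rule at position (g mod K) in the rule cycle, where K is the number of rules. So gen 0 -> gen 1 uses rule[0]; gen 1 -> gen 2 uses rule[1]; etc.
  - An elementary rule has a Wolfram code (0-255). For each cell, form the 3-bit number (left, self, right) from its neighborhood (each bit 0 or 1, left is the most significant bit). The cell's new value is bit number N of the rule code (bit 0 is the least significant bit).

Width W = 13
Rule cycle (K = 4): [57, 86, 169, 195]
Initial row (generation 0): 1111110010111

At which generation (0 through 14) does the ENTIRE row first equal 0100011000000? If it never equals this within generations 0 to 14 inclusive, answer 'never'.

Gen 0: 1111110010111
Gen 1 (rule 57): 1000001001100
Gen 2 (rule 86): 1100011110110
Gen 3 (rule 169): 1001011101100
Gen 4 (rule 195): 0010001100101
Gen 5 (rule 57): 1001101010010
Gen 6 (rule 86): 1110101011111
Gen 7 (rule 169): 1101010111110
Gen 8 (rule 195): 0100000011110
Gen 9 (rule 57): 0011111010001
Gen 10 (rule 86): 0100001011011
Gen 11 (rule 169): 0001100110110
Gen 12 (rule 195): 1110101010010
Gen 13 (rule 57): 1001010101001
Gen 14 (rule 86): 1111010101111

Answer: never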